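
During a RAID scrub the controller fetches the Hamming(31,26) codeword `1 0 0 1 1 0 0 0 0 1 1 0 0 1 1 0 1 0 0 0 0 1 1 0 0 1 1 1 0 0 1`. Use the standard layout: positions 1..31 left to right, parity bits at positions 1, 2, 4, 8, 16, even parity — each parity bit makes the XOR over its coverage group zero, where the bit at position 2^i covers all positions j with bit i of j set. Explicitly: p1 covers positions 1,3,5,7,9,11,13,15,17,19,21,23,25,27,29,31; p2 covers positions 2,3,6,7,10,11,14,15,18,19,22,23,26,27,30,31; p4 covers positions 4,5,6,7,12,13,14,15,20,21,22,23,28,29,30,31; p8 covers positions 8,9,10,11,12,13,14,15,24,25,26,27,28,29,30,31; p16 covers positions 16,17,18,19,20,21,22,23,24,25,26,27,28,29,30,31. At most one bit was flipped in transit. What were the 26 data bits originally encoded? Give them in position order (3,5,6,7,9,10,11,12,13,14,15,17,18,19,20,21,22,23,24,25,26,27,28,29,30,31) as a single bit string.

s1: b1⊕b3⊕b5⊕b7⊕b9⊕b11⊕b13⊕b15⊕b17⊕b19⊕b21⊕b23⊕b25⊕b27⊕b29⊕b31 = 1⊕0⊕1⊕0⊕0⊕1⊕0⊕1⊕1⊕0⊕0⊕1⊕0⊕1⊕0⊕1 = 0
s2: b2⊕b3⊕b6⊕b7⊕b10⊕b11⊕b14⊕b15⊕b18⊕b19⊕b22⊕b23⊕b26⊕b27⊕b30⊕b31 = 0⊕0⊕0⊕0⊕1⊕1⊕1⊕1⊕0⊕0⊕1⊕1⊕1⊕1⊕0⊕1 = 1
s4: b4⊕b5⊕b6⊕b7⊕b12⊕b13⊕b14⊕b15⊕b20⊕b21⊕b22⊕b23⊕b28⊕b29⊕b30⊕b31 = 1⊕1⊕0⊕0⊕0⊕0⊕1⊕1⊕0⊕0⊕1⊕1⊕1⊕0⊕0⊕1 = 0
s8: b8⊕b9⊕b10⊕b11⊕b12⊕b13⊕b14⊕b15⊕b24⊕b25⊕b26⊕b27⊕b28⊕b29⊕b30⊕b31 = 0⊕0⊕1⊕1⊕0⊕0⊕1⊕1⊕0⊕0⊕1⊕1⊕1⊕0⊕0⊕1 = 0
s16: b16⊕b17⊕b18⊕b19⊕b20⊕b21⊕b22⊕b23⊕b24⊕b25⊕b26⊕b27⊕b28⊕b29⊕b30⊕b31 = 0⊕1⊕0⊕0⊕0⊕0⊕1⊕1⊕0⊕0⊕1⊕1⊕1⊕0⊕0⊕1 = 1
Syndrome (s16...s1) = 10010 → position 18.
Flip bit 18: corrected codeword = 1001100001100110110001100111001
Data bits at positions 3,5,6,7,9,10,11,12,13,14,15,17,18,19,20,21,22,23,24,25,26,27,28,29,30,31: 01000110011110001100111001

01000110011110001100111001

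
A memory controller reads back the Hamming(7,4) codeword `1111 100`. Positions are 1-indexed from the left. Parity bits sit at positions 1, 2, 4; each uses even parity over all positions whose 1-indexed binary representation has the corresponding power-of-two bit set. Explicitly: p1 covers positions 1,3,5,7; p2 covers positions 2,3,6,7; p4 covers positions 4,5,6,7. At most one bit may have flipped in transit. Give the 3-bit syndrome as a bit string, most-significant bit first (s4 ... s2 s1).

s1: b1⊕b3⊕b5⊕b7 = 1⊕1⊕1⊕0 = 1
s2: b2⊕b3⊕b6⊕b7 = 1⊕1⊕0⊕0 = 0
s4: b4⊕b5⊕b6⊕b7 = 1⊕1⊕0⊕0 = 0
Syndrome (s4...s1) = 001 → position 1.

001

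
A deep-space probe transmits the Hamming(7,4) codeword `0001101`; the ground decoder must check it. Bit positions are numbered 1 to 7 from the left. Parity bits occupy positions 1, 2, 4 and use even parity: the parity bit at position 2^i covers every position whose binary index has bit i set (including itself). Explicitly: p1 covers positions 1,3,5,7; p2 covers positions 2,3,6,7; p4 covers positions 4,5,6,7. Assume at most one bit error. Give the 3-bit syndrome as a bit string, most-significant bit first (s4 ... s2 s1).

110

s1: b1⊕b3⊕b5⊕b7 = 0⊕0⊕1⊕1 = 0
s2: b2⊕b3⊕b6⊕b7 = 0⊕0⊕0⊕1 = 1
s4: b4⊕b5⊕b6⊕b7 = 1⊕1⊕0⊕1 = 1
Syndrome (s4...s1) = 110 → position 6.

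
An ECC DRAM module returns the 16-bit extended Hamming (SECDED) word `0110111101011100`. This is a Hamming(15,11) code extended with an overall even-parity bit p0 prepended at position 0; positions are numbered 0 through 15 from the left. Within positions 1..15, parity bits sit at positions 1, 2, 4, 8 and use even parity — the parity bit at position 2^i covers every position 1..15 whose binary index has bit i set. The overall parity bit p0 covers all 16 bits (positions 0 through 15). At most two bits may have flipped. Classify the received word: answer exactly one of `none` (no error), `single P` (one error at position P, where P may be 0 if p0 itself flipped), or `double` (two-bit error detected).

s1: b1⊕b3⊕b5⊕b7⊕b9⊕b11⊕b13⊕b15 = 1⊕0⊕1⊕1⊕1⊕1⊕1⊕0 = 0
s2: b2⊕b3⊕b6⊕b7⊕b10⊕b11⊕b14⊕b15 = 1⊕0⊕1⊕1⊕0⊕1⊕0⊕0 = 0
s4: b4⊕b5⊕b6⊕b7⊕b12⊕b13⊕b14⊕b15 = 1⊕1⊕1⊕1⊕1⊕1⊕0⊕0 = 0
s8: b8⊕b9⊕b10⊕b11⊕b12⊕b13⊕b14⊕b15 = 0⊕1⊕0⊕1⊕1⊕1⊕0⊕0 = 0
Syndrome (s8...s1) = 0000 → position 0 (no error).
Overall parity (XOR of all 16 bits, including p0): 0⊕1⊕1⊕0⊕1⊕1⊕1⊕1⊕0⊕1⊕0⊕1⊕1⊕1⊕0⊕0 = 0
Overall=0, syndrome position=0 → no error.

none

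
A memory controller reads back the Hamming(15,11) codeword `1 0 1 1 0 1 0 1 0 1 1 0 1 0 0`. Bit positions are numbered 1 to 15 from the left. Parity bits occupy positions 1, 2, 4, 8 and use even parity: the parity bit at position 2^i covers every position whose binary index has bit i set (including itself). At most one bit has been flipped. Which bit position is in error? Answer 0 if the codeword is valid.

s1: b1⊕b3⊕b5⊕b7⊕b9⊕b11⊕b13⊕b15 = 1⊕1⊕0⊕0⊕0⊕1⊕1⊕0 = 0
s2: b2⊕b3⊕b6⊕b7⊕b10⊕b11⊕b14⊕b15 = 0⊕1⊕1⊕0⊕1⊕1⊕0⊕0 = 0
s4: b4⊕b5⊕b6⊕b7⊕b12⊕b13⊕b14⊕b15 = 1⊕0⊕1⊕0⊕0⊕1⊕0⊕0 = 1
s8: b8⊕b9⊕b10⊕b11⊕b12⊕b13⊕b14⊕b15 = 1⊕0⊕1⊕1⊕0⊕1⊕0⊕0 = 0
Syndrome (s8...s1) = 0100 → position 4.

4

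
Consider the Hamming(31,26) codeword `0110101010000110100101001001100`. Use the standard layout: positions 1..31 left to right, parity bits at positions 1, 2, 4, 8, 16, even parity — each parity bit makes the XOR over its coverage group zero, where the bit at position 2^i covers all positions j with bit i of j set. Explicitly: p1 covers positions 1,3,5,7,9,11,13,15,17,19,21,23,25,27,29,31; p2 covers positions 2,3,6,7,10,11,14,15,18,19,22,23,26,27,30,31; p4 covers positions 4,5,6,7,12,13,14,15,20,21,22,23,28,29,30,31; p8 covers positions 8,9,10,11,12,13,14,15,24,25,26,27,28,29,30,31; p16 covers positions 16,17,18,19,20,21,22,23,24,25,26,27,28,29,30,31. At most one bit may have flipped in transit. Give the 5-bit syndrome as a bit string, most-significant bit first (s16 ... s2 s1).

00000

s1: b1⊕b3⊕b5⊕b7⊕b9⊕b11⊕b13⊕b15⊕b17⊕b19⊕b21⊕b23⊕b25⊕b27⊕b29⊕b31 = 0⊕1⊕1⊕1⊕1⊕0⊕0⊕1⊕1⊕0⊕0⊕0⊕1⊕0⊕1⊕0 = 0
s2: b2⊕b3⊕b6⊕b7⊕b10⊕b11⊕b14⊕b15⊕b18⊕b19⊕b22⊕b23⊕b26⊕b27⊕b30⊕b31 = 1⊕1⊕0⊕1⊕0⊕0⊕1⊕1⊕0⊕0⊕1⊕0⊕0⊕0⊕0⊕0 = 0
s4: b4⊕b5⊕b6⊕b7⊕b12⊕b13⊕b14⊕b15⊕b20⊕b21⊕b22⊕b23⊕b28⊕b29⊕b30⊕b31 = 0⊕1⊕0⊕1⊕0⊕0⊕1⊕1⊕1⊕0⊕1⊕0⊕1⊕1⊕0⊕0 = 0
s8: b8⊕b9⊕b10⊕b11⊕b12⊕b13⊕b14⊕b15⊕b24⊕b25⊕b26⊕b27⊕b28⊕b29⊕b30⊕b31 = 0⊕1⊕0⊕0⊕0⊕0⊕1⊕1⊕0⊕1⊕0⊕0⊕1⊕1⊕0⊕0 = 0
s16: b16⊕b17⊕b18⊕b19⊕b20⊕b21⊕b22⊕b23⊕b24⊕b25⊕b26⊕b27⊕b28⊕b29⊕b30⊕b31 = 0⊕1⊕0⊕0⊕1⊕0⊕1⊕0⊕0⊕1⊕0⊕0⊕1⊕1⊕0⊕0 = 0
Syndrome (s16...s1) = 00000 → position 0 (no error).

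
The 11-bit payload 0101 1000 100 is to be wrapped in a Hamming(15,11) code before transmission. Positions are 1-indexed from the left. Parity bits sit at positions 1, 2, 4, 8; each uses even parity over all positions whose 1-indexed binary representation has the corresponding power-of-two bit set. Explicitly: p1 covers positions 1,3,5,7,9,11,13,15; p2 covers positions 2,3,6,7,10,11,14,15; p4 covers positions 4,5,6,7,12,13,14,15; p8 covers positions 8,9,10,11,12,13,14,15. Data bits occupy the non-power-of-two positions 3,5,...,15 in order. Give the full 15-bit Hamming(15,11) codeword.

Place data bits at non-power-of-two positions: b3=0, b5=1, b6=0, b7=1, b9=1, b10=0, b11=0, b12=0, b13=1, b14=0, b15=0.
p1 = XOR of data positions {3,5,7,9,11,13,15} = 0⊕1⊕1⊕1⊕0⊕1⊕0 = 0
p2 = XOR of data positions {3,6,7,10,11,14,15} = 0⊕0⊕1⊕0⊕0⊕0⊕0 = 1
p4 = XOR of data positions {5,6,7,12,13,14,15} = 1⊕0⊕1⊕0⊕1⊕0⊕0 = 1
p8 = XOR of data positions {9,10,11,12,13,14,15} = 1⊕0⊕0⊕0⊕1⊕0⊕0 = 0
Codeword b1..b15 = 010110101000100

010110101000100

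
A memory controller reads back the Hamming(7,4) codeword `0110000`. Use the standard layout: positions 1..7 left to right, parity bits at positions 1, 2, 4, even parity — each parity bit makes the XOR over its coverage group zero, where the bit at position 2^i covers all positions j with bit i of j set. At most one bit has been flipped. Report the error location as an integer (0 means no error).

s1: b1⊕b3⊕b5⊕b7 = 0⊕1⊕0⊕0 = 1
s2: b2⊕b3⊕b6⊕b7 = 1⊕1⊕0⊕0 = 0
s4: b4⊕b5⊕b6⊕b7 = 0⊕0⊕0⊕0 = 0
Syndrome (s4...s1) = 001 → position 1.

1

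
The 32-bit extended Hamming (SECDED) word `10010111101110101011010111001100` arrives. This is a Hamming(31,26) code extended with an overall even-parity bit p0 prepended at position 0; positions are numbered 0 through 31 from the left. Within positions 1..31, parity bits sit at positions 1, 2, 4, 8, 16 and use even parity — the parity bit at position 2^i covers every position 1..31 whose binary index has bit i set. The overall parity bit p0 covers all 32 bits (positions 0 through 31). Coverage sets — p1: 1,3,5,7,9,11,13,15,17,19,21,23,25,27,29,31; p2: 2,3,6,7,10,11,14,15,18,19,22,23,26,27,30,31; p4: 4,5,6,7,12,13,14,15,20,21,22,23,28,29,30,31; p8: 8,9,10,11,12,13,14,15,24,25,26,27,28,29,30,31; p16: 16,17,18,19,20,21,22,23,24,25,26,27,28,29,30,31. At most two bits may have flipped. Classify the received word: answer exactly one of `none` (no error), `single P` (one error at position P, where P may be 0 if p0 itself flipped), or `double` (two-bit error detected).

single 31

s1: b1⊕b3⊕b5⊕b7⊕b9⊕b11⊕b13⊕b15⊕b17⊕b19⊕b21⊕b23⊕b25⊕b27⊕b29⊕b31 = 0⊕1⊕1⊕1⊕0⊕1⊕0⊕0⊕0⊕1⊕1⊕1⊕1⊕0⊕1⊕0 = 1
s2: b2⊕b3⊕b6⊕b7⊕b10⊕b11⊕b14⊕b15⊕b18⊕b19⊕b22⊕b23⊕b26⊕b27⊕b30⊕b31 = 0⊕1⊕1⊕1⊕1⊕1⊕1⊕0⊕1⊕1⊕0⊕1⊕0⊕0⊕0⊕0 = 1
s4: b4⊕b5⊕b6⊕b7⊕b12⊕b13⊕b14⊕b15⊕b20⊕b21⊕b22⊕b23⊕b28⊕b29⊕b30⊕b31 = 0⊕1⊕1⊕1⊕1⊕0⊕1⊕0⊕0⊕1⊕0⊕1⊕1⊕1⊕0⊕0 = 1
s8: b8⊕b9⊕b10⊕b11⊕b12⊕b13⊕b14⊕b15⊕b24⊕b25⊕b26⊕b27⊕b28⊕b29⊕b30⊕b31 = 1⊕0⊕1⊕1⊕1⊕0⊕1⊕0⊕1⊕1⊕0⊕0⊕1⊕1⊕0⊕0 = 1
s16: b16⊕b17⊕b18⊕b19⊕b20⊕b21⊕b22⊕b23⊕b24⊕b25⊕b26⊕b27⊕b28⊕b29⊕b30⊕b31 = 1⊕0⊕1⊕1⊕0⊕1⊕0⊕1⊕1⊕1⊕0⊕0⊕1⊕1⊕0⊕0 = 1
Syndrome (s16...s1) = 11111 → position 31.
Overall parity (XOR of all 32 bits, including p0): 1⊕0⊕0⊕1⊕0⊕1⊕1⊕1⊕1⊕0⊕1⊕1⊕1⊕0⊕1⊕0⊕1⊕0⊕1⊕1⊕0⊕1⊕0⊕1⊕1⊕1⊕0⊕0⊕1⊕1⊕0⊕0 = 1
Overall=1, syndrome position=31 → single-bit error at position 31.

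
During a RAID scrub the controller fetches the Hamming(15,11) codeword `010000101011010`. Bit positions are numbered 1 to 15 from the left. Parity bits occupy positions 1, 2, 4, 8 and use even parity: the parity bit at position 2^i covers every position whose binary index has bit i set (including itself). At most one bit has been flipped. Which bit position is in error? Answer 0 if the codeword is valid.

5

s1: b1⊕b3⊕b5⊕b7⊕b9⊕b11⊕b13⊕b15 = 0⊕0⊕0⊕1⊕1⊕1⊕0⊕0 = 1
s2: b2⊕b3⊕b6⊕b7⊕b10⊕b11⊕b14⊕b15 = 1⊕0⊕0⊕1⊕0⊕1⊕1⊕0 = 0
s4: b4⊕b5⊕b6⊕b7⊕b12⊕b13⊕b14⊕b15 = 0⊕0⊕0⊕1⊕1⊕0⊕1⊕0 = 1
s8: b8⊕b9⊕b10⊕b11⊕b12⊕b13⊕b14⊕b15 = 0⊕1⊕0⊕1⊕1⊕0⊕1⊕0 = 0
Syndrome (s8...s1) = 0101 → position 5.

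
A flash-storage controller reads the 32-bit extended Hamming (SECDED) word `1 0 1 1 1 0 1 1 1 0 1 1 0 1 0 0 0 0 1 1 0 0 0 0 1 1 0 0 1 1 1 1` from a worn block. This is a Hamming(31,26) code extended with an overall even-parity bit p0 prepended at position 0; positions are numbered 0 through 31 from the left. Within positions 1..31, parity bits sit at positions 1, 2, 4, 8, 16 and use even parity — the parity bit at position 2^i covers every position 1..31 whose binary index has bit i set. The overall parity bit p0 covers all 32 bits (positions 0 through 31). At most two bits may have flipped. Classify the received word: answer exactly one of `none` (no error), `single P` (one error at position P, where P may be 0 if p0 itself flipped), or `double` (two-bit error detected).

none

s1: b1⊕b3⊕b5⊕b7⊕b9⊕b11⊕b13⊕b15⊕b17⊕b19⊕b21⊕b23⊕b25⊕b27⊕b29⊕b31 = 0⊕1⊕0⊕1⊕0⊕1⊕1⊕0⊕0⊕1⊕0⊕0⊕1⊕0⊕1⊕1 = 0
s2: b2⊕b3⊕b6⊕b7⊕b10⊕b11⊕b14⊕b15⊕b18⊕b19⊕b22⊕b23⊕b26⊕b27⊕b30⊕b31 = 1⊕1⊕1⊕1⊕1⊕1⊕0⊕0⊕1⊕1⊕0⊕0⊕0⊕0⊕1⊕1 = 0
s4: b4⊕b5⊕b6⊕b7⊕b12⊕b13⊕b14⊕b15⊕b20⊕b21⊕b22⊕b23⊕b28⊕b29⊕b30⊕b31 = 1⊕0⊕1⊕1⊕0⊕1⊕0⊕0⊕0⊕0⊕0⊕0⊕1⊕1⊕1⊕1 = 0
s8: b8⊕b9⊕b10⊕b11⊕b12⊕b13⊕b14⊕b15⊕b24⊕b25⊕b26⊕b27⊕b28⊕b29⊕b30⊕b31 = 1⊕0⊕1⊕1⊕0⊕1⊕0⊕0⊕1⊕1⊕0⊕0⊕1⊕1⊕1⊕1 = 0
s16: b16⊕b17⊕b18⊕b19⊕b20⊕b21⊕b22⊕b23⊕b24⊕b25⊕b26⊕b27⊕b28⊕b29⊕b30⊕b31 = 0⊕0⊕1⊕1⊕0⊕0⊕0⊕0⊕1⊕1⊕0⊕0⊕1⊕1⊕1⊕1 = 0
Syndrome (s16...s1) = 00000 → position 0 (no error).
Overall parity (XOR of all 32 bits, including p0): 1⊕0⊕1⊕1⊕1⊕0⊕1⊕1⊕1⊕0⊕1⊕1⊕0⊕1⊕0⊕0⊕0⊕0⊕1⊕1⊕0⊕0⊕0⊕0⊕1⊕1⊕0⊕0⊕1⊕1⊕1⊕1 = 0
Overall=0, syndrome position=0 → no error.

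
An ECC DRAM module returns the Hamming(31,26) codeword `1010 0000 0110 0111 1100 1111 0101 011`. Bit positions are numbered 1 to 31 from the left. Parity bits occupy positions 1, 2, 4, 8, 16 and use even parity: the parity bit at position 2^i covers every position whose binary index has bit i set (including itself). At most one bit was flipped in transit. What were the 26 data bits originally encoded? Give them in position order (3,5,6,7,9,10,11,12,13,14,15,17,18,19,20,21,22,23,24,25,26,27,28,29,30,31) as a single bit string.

s1: b1⊕b3⊕b5⊕b7⊕b9⊕b11⊕b13⊕b15⊕b17⊕b19⊕b21⊕b23⊕b25⊕b27⊕b29⊕b31 = 1⊕1⊕0⊕0⊕0⊕1⊕0⊕1⊕1⊕0⊕1⊕1⊕0⊕0⊕0⊕1 = 0
s2: b2⊕b3⊕b6⊕b7⊕b10⊕b11⊕b14⊕b15⊕b18⊕b19⊕b22⊕b23⊕b26⊕b27⊕b30⊕b31 = 0⊕1⊕0⊕0⊕1⊕1⊕1⊕1⊕1⊕0⊕1⊕1⊕1⊕0⊕1⊕1 = 1
s4: b4⊕b5⊕b6⊕b7⊕b12⊕b13⊕b14⊕b15⊕b20⊕b21⊕b22⊕b23⊕b28⊕b29⊕b30⊕b31 = 0⊕0⊕0⊕0⊕0⊕0⊕1⊕1⊕0⊕1⊕1⊕1⊕1⊕0⊕1⊕1 = 0
s8: b8⊕b9⊕b10⊕b11⊕b12⊕b13⊕b14⊕b15⊕b24⊕b25⊕b26⊕b27⊕b28⊕b29⊕b30⊕b31 = 0⊕0⊕1⊕1⊕0⊕0⊕1⊕1⊕1⊕0⊕1⊕0⊕1⊕0⊕1⊕1 = 1
s16: b16⊕b17⊕b18⊕b19⊕b20⊕b21⊕b22⊕b23⊕b24⊕b25⊕b26⊕b27⊕b28⊕b29⊕b30⊕b31 = 1⊕1⊕1⊕0⊕0⊕1⊕1⊕1⊕1⊕0⊕1⊕0⊕1⊕0⊕1⊕1 = 1
Syndrome (s16...s1) = 11010 → position 26.
Flip bit 26: corrected codeword = 1010000001100111110011110001011
Data bits at positions 3,5,6,7,9,10,11,12,13,14,15,17,18,19,20,21,22,23,24,25,26,27,28,29,30,31: 10000110011110011110001011

10000110011110011110001011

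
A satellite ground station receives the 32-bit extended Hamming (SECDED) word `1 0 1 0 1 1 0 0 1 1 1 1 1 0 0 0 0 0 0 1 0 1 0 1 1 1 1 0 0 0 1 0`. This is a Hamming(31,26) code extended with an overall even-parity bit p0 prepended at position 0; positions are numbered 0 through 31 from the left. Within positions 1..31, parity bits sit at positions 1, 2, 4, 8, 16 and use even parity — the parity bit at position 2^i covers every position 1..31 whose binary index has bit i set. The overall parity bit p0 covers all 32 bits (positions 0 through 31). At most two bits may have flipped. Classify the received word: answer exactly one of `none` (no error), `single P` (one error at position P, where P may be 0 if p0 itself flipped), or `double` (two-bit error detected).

s1: b1⊕b3⊕b5⊕b7⊕b9⊕b11⊕b13⊕b15⊕b17⊕b19⊕b21⊕b23⊕b25⊕b27⊕b29⊕b31 = 0⊕0⊕1⊕0⊕1⊕1⊕0⊕0⊕0⊕1⊕1⊕1⊕1⊕0⊕0⊕0 = 1
s2: b2⊕b3⊕b6⊕b7⊕b10⊕b11⊕b14⊕b15⊕b18⊕b19⊕b22⊕b23⊕b26⊕b27⊕b30⊕b31 = 1⊕0⊕0⊕0⊕1⊕1⊕0⊕0⊕0⊕1⊕0⊕1⊕1⊕0⊕1⊕0 = 1
s4: b4⊕b5⊕b6⊕b7⊕b12⊕b13⊕b14⊕b15⊕b20⊕b21⊕b22⊕b23⊕b28⊕b29⊕b30⊕b31 = 1⊕1⊕0⊕0⊕1⊕0⊕0⊕0⊕0⊕1⊕0⊕1⊕0⊕0⊕1⊕0 = 0
s8: b8⊕b9⊕b10⊕b11⊕b12⊕b13⊕b14⊕b15⊕b24⊕b25⊕b26⊕b27⊕b28⊕b29⊕b30⊕b31 = 1⊕1⊕1⊕1⊕1⊕0⊕0⊕0⊕1⊕1⊕1⊕0⊕0⊕0⊕1⊕0 = 1
s16: b16⊕b17⊕b18⊕b19⊕b20⊕b21⊕b22⊕b23⊕b24⊕b25⊕b26⊕b27⊕b28⊕b29⊕b30⊕b31 = 0⊕0⊕0⊕1⊕0⊕1⊕0⊕1⊕1⊕1⊕1⊕0⊕0⊕0⊕1⊕0 = 1
Syndrome (s16...s1) = 11011 → position 27.
Overall parity (XOR of all 32 bits, including p0): 1⊕0⊕1⊕0⊕1⊕1⊕0⊕0⊕1⊕1⊕1⊕1⊕1⊕0⊕0⊕0⊕0⊕0⊕0⊕1⊕0⊕1⊕0⊕1⊕1⊕1⊕1⊕0⊕0⊕0⊕1⊕0 = 0
Overall=0, syndrome position=27 → double-bit error detected (uncorrectable).

double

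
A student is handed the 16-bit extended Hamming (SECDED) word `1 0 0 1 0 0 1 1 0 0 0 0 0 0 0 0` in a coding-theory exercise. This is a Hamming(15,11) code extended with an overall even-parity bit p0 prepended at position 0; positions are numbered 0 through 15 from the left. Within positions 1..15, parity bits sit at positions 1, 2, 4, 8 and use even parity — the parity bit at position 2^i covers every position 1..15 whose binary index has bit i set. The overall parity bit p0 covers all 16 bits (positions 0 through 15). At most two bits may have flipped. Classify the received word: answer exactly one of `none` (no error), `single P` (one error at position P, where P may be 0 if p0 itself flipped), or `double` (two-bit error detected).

s1: b1⊕b3⊕b5⊕b7⊕b9⊕b11⊕b13⊕b15 = 0⊕1⊕0⊕1⊕0⊕0⊕0⊕0 = 0
s2: b2⊕b3⊕b6⊕b7⊕b10⊕b11⊕b14⊕b15 = 0⊕1⊕1⊕1⊕0⊕0⊕0⊕0 = 1
s4: b4⊕b5⊕b6⊕b7⊕b12⊕b13⊕b14⊕b15 = 0⊕0⊕1⊕1⊕0⊕0⊕0⊕0 = 0
s8: b8⊕b9⊕b10⊕b11⊕b12⊕b13⊕b14⊕b15 = 0⊕0⊕0⊕0⊕0⊕0⊕0⊕0 = 0
Syndrome (s8...s1) = 0010 → position 2.
Overall parity (XOR of all 16 bits, including p0): 1⊕0⊕0⊕1⊕0⊕0⊕1⊕1⊕0⊕0⊕0⊕0⊕0⊕0⊕0⊕0 = 0
Overall=0, syndrome position=2 → double-bit error detected (uncorrectable).

double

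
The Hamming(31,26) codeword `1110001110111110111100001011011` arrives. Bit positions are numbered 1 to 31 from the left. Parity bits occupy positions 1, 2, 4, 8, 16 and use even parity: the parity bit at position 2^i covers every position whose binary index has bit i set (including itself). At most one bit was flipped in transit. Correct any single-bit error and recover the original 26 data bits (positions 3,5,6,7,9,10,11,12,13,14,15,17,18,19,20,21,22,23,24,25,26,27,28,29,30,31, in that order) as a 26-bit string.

10011011111111101001011011

s1: b1⊕b3⊕b5⊕b7⊕b9⊕b11⊕b13⊕b15⊕b17⊕b19⊕b21⊕b23⊕b25⊕b27⊕b29⊕b31 = 1⊕1⊕0⊕1⊕1⊕1⊕1⊕1⊕1⊕1⊕0⊕0⊕1⊕1⊕0⊕1 = 0
s2: b2⊕b3⊕b6⊕b7⊕b10⊕b11⊕b14⊕b15⊕b18⊕b19⊕b22⊕b23⊕b26⊕b27⊕b30⊕b31 = 1⊕1⊕0⊕1⊕0⊕1⊕1⊕1⊕1⊕1⊕0⊕0⊕0⊕1⊕1⊕1 = 1
s4: b4⊕b5⊕b6⊕b7⊕b12⊕b13⊕b14⊕b15⊕b20⊕b21⊕b22⊕b23⊕b28⊕b29⊕b30⊕b31 = 0⊕0⊕0⊕1⊕1⊕1⊕1⊕1⊕1⊕0⊕0⊕0⊕1⊕0⊕1⊕1 = 1
s8: b8⊕b9⊕b10⊕b11⊕b12⊕b13⊕b14⊕b15⊕b24⊕b25⊕b26⊕b27⊕b28⊕b29⊕b30⊕b31 = 1⊕1⊕0⊕1⊕1⊕1⊕1⊕1⊕0⊕1⊕0⊕1⊕1⊕0⊕1⊕1 = 0
s16: b16⊕b17⊕b18⊕b19⊕b20⊕b21⊕b22⊕b23⊕b24⊕b25⊕b26⊕b27⊕b28⊕b29⊕b30⊕b31 = 0⊕1⊕1⊕1⊕1⊕0⊕0⊕0⊕0⊕1⊕0⊕1⊕1⊕0⊕1⊕1 = 1
Syndrome (s16...s1) = 10110 → position 22.
Flip bit 22: corrected codeword = 1110001110111110111101001011011
Data bits at positions 3,5,6,7,9,10,11,12,13,14,15,17,18,19,20,21,22,23,24,25,26,27,28,29,30,31: 10011011111111101001011011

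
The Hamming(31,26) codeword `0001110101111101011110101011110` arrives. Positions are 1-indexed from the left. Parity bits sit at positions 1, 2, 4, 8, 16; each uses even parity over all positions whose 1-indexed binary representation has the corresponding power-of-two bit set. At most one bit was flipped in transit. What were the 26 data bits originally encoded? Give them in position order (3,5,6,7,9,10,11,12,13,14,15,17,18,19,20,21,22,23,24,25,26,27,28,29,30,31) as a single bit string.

01100111110011110101001110

s1: b1⊕b3⊕b5⊕b7⊕b9⊕b11⊕b13⊕b15⊕b17⊕b19⊕b21⊕b23⊕b25⊕b27⊕b29⊕b31 = 0⊕0⊕1⊕0⊕0⊕1⊕1⊕0⊕0⊕1⊕1⊕1⊕1⊕1⊕1⊕0 = 1
s2: b2⊕b3⊕b6⊕b7⊕b10⊕b11⊕b14⊕b15⊕b18⊕b19⊕b22⊕b23⊕b26⊕b27⊕b30⊕b31 = 0⊕0⊕1⊕0⊕1⊕1⊕1⊕0⊕1⊕1⊕0⊕1⊕0⊕1⊕1⊕0 = 1
s4: b4⊕b5⊕b6⊕b7⊕b12⊕b13⊕b14⊕b15⊕b20⊕b21⊕b22⊕b23⊕b28⊕b29⊕b30⊕b31 = 1⊕1⊕1⊕0⊕1⊕1⊕1⊕0⊕1⊕1⊕0⊕1⊕1⊕1⊕1⊕0 = 0
s8: b8⊕b9⊕b10⊕b11⊕b12⊕b13⊕b14⊕b15⊕b24⊕b25⊕b26⊕b27⊕b28⊕b29⊕b30⊕b31 = 1⊕0⊕1⊕1⊕1⊕1⊕1⊕0⊕0⊕1⊕0⊕1⊕1⊕1⊕1⊕0 = 1
s16: b16⊕b17⊕b18⊕b19⊕b20⊕b21⊕b22⊕b23⊕b24⊕b25⊕b26⊕b27⊕b28⊕b29⊕b30⊕b31 = 1⊕0⊕1⊕1⊕1⊕1⊕0⊕1⊕0⊕1⊕0⊕1⊕1⊕1⊕1⊕0 = 1
Syndrome (s16...s1) = 11011 → position 27.
Flip bit 27: corrected codeword = 0001110101111101011110101001110
Data bits at positions 3,5,6,7,9,10,11,12,13,14,15,17,18,19,20,21,22,23,24,25,26,27,28,29,30,31: 01100111110011110101001110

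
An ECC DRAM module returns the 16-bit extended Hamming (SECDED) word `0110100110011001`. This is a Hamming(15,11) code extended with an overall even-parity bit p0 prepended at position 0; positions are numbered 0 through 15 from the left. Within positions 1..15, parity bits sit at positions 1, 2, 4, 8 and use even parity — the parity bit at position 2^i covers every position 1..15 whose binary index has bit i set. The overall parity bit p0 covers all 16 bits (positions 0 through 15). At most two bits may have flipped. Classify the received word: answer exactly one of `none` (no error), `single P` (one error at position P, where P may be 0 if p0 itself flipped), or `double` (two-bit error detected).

s1: b1⊕b3⊕b5⊕b7⊕b9⊕b11⊕b13⊕b15 = 1⊕0⊕0⊕1⊕0⊕1⊕0⊕1 = 0
s2: b2⊕b3⊕b6⊕b7⊕b10⊕b11⊕b14⊕b15 = 1⊕0⊕0⊕1⊕0⊕1⊕0⊕1 = 0
s4: b4⊕b5⊕b6⊕b7⊕b12⊕b13⊕b14⊕b15 = 1⊕0⊕0⊕1⊕1⊕0⊕0⊕1 = 0
s8: b8⊕b9⊕b10⊕b11⊕b12⊕b13⊕b14⊕b15 = 1⊕0⊕0⊕1⊕1⊕0⊕0⊕1 = 0
Syndrome (s8...s1) = 0000 → position 0 (no error).
Overall parity (XOR of all 16 bits, including p0): 0⊕1⊕1⊕0⊕1⊕0⊕0⊕1⊕1⊕0⊕0⊕1⊕1⊕0⊕0⊕1 = 0
Overall=0, syndrome position=0 → no error.

none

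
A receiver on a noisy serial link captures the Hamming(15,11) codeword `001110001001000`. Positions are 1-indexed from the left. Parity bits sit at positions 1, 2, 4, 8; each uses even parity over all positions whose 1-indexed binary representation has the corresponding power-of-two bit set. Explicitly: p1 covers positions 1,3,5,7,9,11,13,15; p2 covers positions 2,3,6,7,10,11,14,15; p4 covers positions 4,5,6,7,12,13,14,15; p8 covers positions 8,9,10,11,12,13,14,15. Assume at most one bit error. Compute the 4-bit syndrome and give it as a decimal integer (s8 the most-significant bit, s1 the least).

s1: b1⊕b3⊕b5⊕b7⊕b9⊕b11⊕b13⊕b15 = 0⊕1⊕1⊕0⊕1⊕0⊕0⊕0 = 1
s2: b2⊕b3⊕b6⊕b7⊕b10⊕b11⊕b14⊕b15 = 0⊕1⊕0⊕0⊕0⊕0⊕0⊕0 = 1
s4: b4⊕b5⊕b6⊕b7⊕b12⊕b13⊕b14⊕b15 = 1⊕1⊕0⊕0⊕1⊕0⊕0⊕0 = 1
s8: b8⊕b9⊕b10⊕b11⊕b12⊕b13⊕b14⊕b15 = 0⊕1⊕0⊕0⊕1⊕0⊕0⊕0 = 0
Syndrome (s8...s1) = 0111 → position 7.

7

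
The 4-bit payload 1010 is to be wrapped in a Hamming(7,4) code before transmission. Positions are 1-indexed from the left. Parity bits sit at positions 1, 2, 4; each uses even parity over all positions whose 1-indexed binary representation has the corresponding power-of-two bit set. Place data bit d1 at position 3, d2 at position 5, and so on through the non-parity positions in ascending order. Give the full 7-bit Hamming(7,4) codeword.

1011010

Place data bits at non-power-of-two positions: b3=1, b5=0, b6=1, b7=0.
p1 = XOR of data positions {3,5,7} = 1⊕0⊕0 = 1
p2 = XOR of data positions {3,6,7} = 1⊕1⊕0 = 0
p4 = XOR of data positions {5,6,7} = 0⊕1⊕0 = 1
Codeword b1..b7 = 1011010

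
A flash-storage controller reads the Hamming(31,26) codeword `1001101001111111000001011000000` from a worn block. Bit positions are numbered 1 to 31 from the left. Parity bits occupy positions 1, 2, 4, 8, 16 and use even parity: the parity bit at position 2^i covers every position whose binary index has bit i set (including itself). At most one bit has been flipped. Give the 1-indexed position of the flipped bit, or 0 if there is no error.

s1: b1⊕b3⊕b5⊕b7⊕b9⊕b11⊕b13⊕b15⊕b17⊕b19⊕b21⊕b23⊕b25⊕b27⊕b29⊕b31 = 1⊕0⊕1⊕1⊕0⊕1⊕1⊕1⊕0⊕0⊕0⊕0⊕1⊕0⊕0⊕0 = 1
s2: b2⊕b3⊕b6⊕b7⊕b10⊕b11⊕b14⊕b15⊕b18⊕b19⊕b22⊕b23⊕b26⊕b27⊕b30⊕b31 = 0⊕0⊕0⊕1⊕1⊕1⊕1⊕1⊕0⊕0⊕1⊕0⊕0⊕0⊕0⊕0 = 0
s4: b4⊕b5⊕b6⊕b7⊕b12⊕b13⊕b14⊕b15⊕b20⊕b21⊕b22⊕b23⊕b28⊕b29⊕b30⊕b31 = 1⊕1⊕0⊕1⊕1⊕1⊕1⊕1⊕0⊕0⊕1⊕0⊕0⊕0⊕0⊕0 = 0
s8: b8⊕b9⊕b10⊕b11⊕b12⊕b13⊕b14⊕b15⊕b24⊕b25⊕b26⊕b27⊕b28⊕b29⊕b30⊕b31 = 0⊕0⊕1⊕1⊕1⊕1⊕1⊕1⊕1⊕1⊕0⊕0⊕0⊕0⊕0⊕0 = 0
s16: b16⊕b17⊕b18⊕b19⊕b20⊕b21⊕b22⊕b23⊕b24⊕b25⊕b26⊕b27⊕b28⊕b29⊕b30⊕b31 = 1⊕0⊕0⊕0⊕0⊕0⊕1⊕0⊕1⊕1⊕0⊕0⊕0⊕0⊕0⊕0 = 0
Syndrome (s16...s1) = 00001 → position 1.

1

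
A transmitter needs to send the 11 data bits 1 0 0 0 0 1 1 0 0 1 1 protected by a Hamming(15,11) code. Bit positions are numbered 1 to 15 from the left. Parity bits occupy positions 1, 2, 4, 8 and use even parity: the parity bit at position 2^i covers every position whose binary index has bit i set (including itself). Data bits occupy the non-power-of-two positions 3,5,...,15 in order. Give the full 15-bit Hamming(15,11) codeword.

Place data bits at non-power-of-two positions: b3=1, b5=0, b6=0, b7=0, b9=0, b10=1, b11=1, b12=0, b13=0, b14=1, b15=1.
p1 = XOR of data positions {3,5,7,9,11,13,15} = 1⊕0⊕0⊕0⊕1⊕0⊕1 = 1
p2 = XOR of data positions {3,6,7,10,11,14,15} = 1⊕0⊕0⊕1⊕1⊕1⊕1 = 1
p4 = XOR of data positions {5,6,7,12,13,14,15} = 0⊕0⊕0⊕0⊕0⊕1⊕1 = 0
p8 = XOR of data positions {9,10,11,12,13,14,15} = 0⊕1⊕1⊕0⊕0⊕1⊕1 = 0
Codeword b1..b15 = 111000000110011

111000000110011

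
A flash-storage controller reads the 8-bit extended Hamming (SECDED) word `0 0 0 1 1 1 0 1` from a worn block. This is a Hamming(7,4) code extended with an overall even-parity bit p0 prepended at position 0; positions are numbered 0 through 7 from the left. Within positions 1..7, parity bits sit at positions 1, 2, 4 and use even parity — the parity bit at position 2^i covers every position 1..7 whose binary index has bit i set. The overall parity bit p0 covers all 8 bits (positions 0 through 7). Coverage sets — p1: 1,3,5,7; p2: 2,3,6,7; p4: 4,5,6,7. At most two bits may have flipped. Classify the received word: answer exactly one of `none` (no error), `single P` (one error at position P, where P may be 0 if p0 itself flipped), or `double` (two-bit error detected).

double

s1: b1⊕b3⊕b5⊕b7 = 0⊕1⊕1⊕1 = 1
s2: b2⊕b3⊕b6⊕b7 = 0⊕1⊕0⊕1 = 0
s4: b4⊕b5⊕b6⊕b7 = 1⊕1⊕0⊕1 = 1
Syndrome (s4...s1) = 101 → position 5.
Overall parity (XOR of all 8 bits, including p0): 0⊕0⊕0⊕1⊕1⊕1⊕0⊕1 = 0
Overall=0, syndrome position=5 → double-bit error detected (uncorrectable).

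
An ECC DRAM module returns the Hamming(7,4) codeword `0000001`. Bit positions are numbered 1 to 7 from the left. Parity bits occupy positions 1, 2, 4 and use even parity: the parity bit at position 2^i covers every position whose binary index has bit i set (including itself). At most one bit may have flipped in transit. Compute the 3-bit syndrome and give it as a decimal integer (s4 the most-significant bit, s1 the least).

s1: b1⊕b3⊕b5⊕b7 = 0⊕0⊕0⊕1 = 1
s2: b2⊕b3⊕b6⊕b7 = 0⊕0⊕0⊕1 = 1
s4: b4⊕b5⊕b6⊕b7 = 0⊕0⊕0⊕1 = 1
Syndrome (s4...s1) = 111 → position 7.

7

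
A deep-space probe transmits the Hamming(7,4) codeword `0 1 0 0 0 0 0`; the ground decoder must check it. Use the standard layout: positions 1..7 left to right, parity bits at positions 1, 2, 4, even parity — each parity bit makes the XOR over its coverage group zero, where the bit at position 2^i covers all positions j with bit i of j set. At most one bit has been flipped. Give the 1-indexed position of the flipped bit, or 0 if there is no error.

2

s1: b1⊕b3⊕b5⊕b7 = 0⊕0⊕0⊕0 = 0
s2: b2⊕b3⊕b6⊕b7 = 1⊕0⊕0⊕0 = 1
s4: b4⊕b5⊕b6⊕b7 = 0⊕0⊕0⊕0 = 0
Syndrome (s4...s1) = 010 → position 2.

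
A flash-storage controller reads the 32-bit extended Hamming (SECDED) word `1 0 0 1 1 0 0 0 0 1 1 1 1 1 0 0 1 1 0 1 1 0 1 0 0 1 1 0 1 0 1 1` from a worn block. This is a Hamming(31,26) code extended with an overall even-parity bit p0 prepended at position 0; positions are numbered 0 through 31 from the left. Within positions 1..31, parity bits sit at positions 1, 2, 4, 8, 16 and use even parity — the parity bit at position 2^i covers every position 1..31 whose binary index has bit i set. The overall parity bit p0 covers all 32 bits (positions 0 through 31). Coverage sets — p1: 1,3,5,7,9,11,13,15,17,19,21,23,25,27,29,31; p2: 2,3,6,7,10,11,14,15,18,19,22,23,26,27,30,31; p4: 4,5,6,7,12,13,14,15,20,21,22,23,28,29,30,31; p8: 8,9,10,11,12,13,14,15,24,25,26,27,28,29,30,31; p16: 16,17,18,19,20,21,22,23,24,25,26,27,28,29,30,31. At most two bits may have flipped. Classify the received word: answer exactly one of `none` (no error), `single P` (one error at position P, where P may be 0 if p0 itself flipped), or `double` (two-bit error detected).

s1: b1⊕b3⊕b5⊕b7⊕b9⊕b11⊕b13⊕b15⊕b17⊕b19⊕b21⊕b23⊕b25⊕b27⊕b29⊕b31 = 0⊕1⊕0⊕0⊕1⊕1⊕1⊕0⊕1⊕1⊕0⊕0⊕1⊕0⊕0⊕1 = 0
s2: b2⊕b3⊕b6⊕b7⊕b10⊕b11⊕b14⊕b15⊕b18⊕b19⊕b22⊕b23⊕b26⊕b27⊕b30⊕b31 = 0⊕1⊕0⊕0⊕1⊕1⊕0⊕0⊕0⊕1⊕1⊕0⊕1⊕0⊕1⊕1 = 0
s4: b4⊕b5⊕b6⊕b7⊕b12⊕b13⊕b14⊕b15⊕b20⊕b21⊕b22⊕b23⊕b28⊕b29⊕b30⊕b31 = 1⊕0⊕0⊕0⊕1⊕1⊕0⊕0⊕1⊕0⊕1⊕0⊕1⊕0⊕1⊕1 = 0
s8: b8⊕b9⊕b10⊕b11⊕b12⊕b13⊕b14⊕b15⊕b24⊕b25⊕b26⊕b27⊕b28⊕b29⊕b30⊕b31 = 0⊕1⊕1⊕1⊕1⊕1⊕0⊕0⊕0⊕1⊕1⊕0⊕1⊕0⊕1⊕1 = 0
s16: b16⊕b17⊕b18⊕b19⊕b20⊕b21⊕b22⊕b23⊕b24⊕b25⊕b26⊕b27⊕b28⊕b29⊕b30⊕b31 = 1⊕1⊕0⊕1⊕1⊕0⊕1⊕0⊕0⊕1⊕1⊕0⊕1⊕0⊕1⊕1 = 0
Syndrome (s16...s1) = 00000 → position 0 (no error).
Overall parity (XOR of all 32 bits, including p0): 1⊕0⊕0⊕1⊕1⊕0⊕0⊕0⊕0⊕1⊕1⊕1⊕1⊕1⊕0⊕0⊕1⊕1⊕0⊕1⊕1⊕0⊕1⊕0⊕0⊕1⊕1⊕0⊕1⊕0⊕1⊕1 = 0
Overall=0, syndrome position=0 → no error.

none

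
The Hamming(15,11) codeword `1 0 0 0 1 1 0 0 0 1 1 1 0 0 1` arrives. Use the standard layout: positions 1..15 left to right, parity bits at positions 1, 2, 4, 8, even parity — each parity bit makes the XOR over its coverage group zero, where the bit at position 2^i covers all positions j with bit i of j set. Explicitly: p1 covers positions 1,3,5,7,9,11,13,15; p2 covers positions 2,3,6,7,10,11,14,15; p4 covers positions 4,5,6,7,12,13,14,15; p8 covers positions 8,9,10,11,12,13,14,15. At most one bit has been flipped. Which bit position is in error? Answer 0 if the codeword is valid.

0

s1: b1⊕b3⊕b5⊕b7⊕b9⊕b11⊕b13⊕b15 = 1⊕0⊕1⊕0⊕0⊕1⊕0⊕1 = 0
s2: b2⊕b3⊕b6⊕b7⊕b10⊕b11⊕b14⊕b15 = 0⊕0⊕1⊕0⊕1⊕1⊕0⊕1 = 0
s4: b4⊕b5⊕b6⊕b7⊕b12⊕b13⊕b14⊕b15 = 0⊕1⊕1⊕0⊕1⊕0⊕0⊕1 = 0
s8: b8⊕b9⊕b10⊕b11⊕b12⊕b13⊕b14⊕b15 = 0⊕0⊕1⊕1⊕1⊕0⊕0⊕1 = 0
Syndrome (s8...s1) = 0000 → position 0 (no error).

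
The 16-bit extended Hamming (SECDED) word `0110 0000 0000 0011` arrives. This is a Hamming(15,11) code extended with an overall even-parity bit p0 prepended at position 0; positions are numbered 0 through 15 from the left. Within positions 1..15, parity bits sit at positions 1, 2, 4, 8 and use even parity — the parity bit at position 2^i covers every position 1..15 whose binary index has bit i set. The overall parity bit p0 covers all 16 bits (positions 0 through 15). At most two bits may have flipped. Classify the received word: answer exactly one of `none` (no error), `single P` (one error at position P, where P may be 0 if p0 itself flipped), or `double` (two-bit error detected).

double

s1: b1⊕b3⊕b5⊕b7⊕b9⊕b11⊕b13⊕b15 = 1⊕0⊕0⊕0⊕0⊕0⊕0⊕1 = 0
s2: b2⊕b3⊕b6⊕b7⊕b10⊕b11⊕b14⊕b15 = 1⊕0⊕0⊕0⊕0⊕0⊕1⊕1 = 1
s4: b4⊕b5⊕b6⊕b7⊕b12⊕b13⊕b14⊕b15 = 0⊕0⊕0⊕0⊕0⊕0⊕1⊕1 = 0
s8: b8⊕b9⊕b10⊕b11⊕b12⊕b13⊕b14⊕b15 = 0⊕0⊕0⊕0⊕0⊕0⊕1⊕1 = 0
Syndrome (s8...s1) = 0010 → position 2.
Overall parity (XOR of all 16 bits, including p0): 0⊕1⊕1⊕0⊕0⊕0⊕0⊕0⊕0⊕0⊕0⊕0⊕0⊕0⊕1⊕1 = 0
Overall=0, syndrome position=2 → double-bit error detected (uncorrectable).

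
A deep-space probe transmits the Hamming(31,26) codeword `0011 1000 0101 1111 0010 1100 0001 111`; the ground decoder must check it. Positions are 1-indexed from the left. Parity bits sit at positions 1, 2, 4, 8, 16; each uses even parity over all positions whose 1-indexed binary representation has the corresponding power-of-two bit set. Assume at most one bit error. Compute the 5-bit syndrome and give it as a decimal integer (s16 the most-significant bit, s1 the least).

8

s1: b1⊕b3⊕b5⊕b7⊕b9⊕b11⊕b13⊕b15⊕b17⊕b19⊕b21⊕b23⊕b25⊕b27⊕b29⊕b31 = 0⊕1⊕1⊕0⊕0⊕0⊕1⊕1⊕0⊕1⊕1⊕0⊕0⊕0⊕1⊕1 = 0
s2: b2⊕b3⊕b6⊕b7⊕b10⊕b11⊕b14⊕b15⊕b18⊕b19⊕b22⊕b23⊕b26⊕b27⊕b30⊕b31 = 0⊕1⊕0⊕0⊕1⊕0⊕1⊕1⊕0⊕1⊕1⊕0⊕0⊕0⊕1⊕1 = 0
s4: b4⊕b5⊕b6⊕b7⊕b12⊕b13⊕b14⊕b15⊕b20⊕b21⊕b22⊕b23⊕b28⊕b29⊕b30⊕b31 = 1⊕1⊕0⊕0⊕1⊕1⊕1⊕1⊕0⊕1⊕1⊕0⊕1⊕1⊕1⊕1 = 0
s8: b8⊕b9⊕b10⊕b11⊕b12⊕b13⊕b14⊕b15⊕b24⊕b25⊕b26⊕b27⊕b28⊕b29⊕b30⊕b31 = 0⊕0⊕1⊕0⊕1⊕1⊕1⊕1⊕0⊕0⊕0⊕0⊕1⊕1⊕1⊕1 = 1
s16: b16⊕b17⊕b18⊕b19⊕b20⊕b21⊕b22⊕b23⊕b24⊕b25⊕b26⊕b27⊕b28⊕b29⊕b30⊕b31 = 1⊕0⊕0⊕1⊕0⊕1⊕1⊕0⊕0⊕0⊕0⊕0⊕1⊕1⊕1⊕1 = 0
Syndrome (s16...s1) = 01000 → position 8.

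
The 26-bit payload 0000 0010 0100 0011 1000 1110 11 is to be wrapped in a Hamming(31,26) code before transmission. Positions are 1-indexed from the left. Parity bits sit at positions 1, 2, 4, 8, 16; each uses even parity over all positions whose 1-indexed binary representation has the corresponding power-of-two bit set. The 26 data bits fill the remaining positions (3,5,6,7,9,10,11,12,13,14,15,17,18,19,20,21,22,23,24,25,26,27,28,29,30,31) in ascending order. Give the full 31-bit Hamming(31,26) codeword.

0101000100100100000111000111011

Place data bits at non-power-of-two positions: b3=0, b5=0, b6=0, b7=0, b9=0, b10=0, b11=1, b12=0, b13=0, b14=1, b15=0, b17=0, b18=0, b19=0, b20=1, b21=1, b22=1, b23=0, b24=0, b25=0, b26=1, b27=1, b28=1, b29=0, b30=1, b31=1.
p1 = XOR of data positions {3,5,7,9,11,13,15,17,19,21,23,25,27,29,31} = 0⊕0⊕0⊕0⊕1⊕0⊕0⊕0⊕0⊕1⊕0⊕0⊕1⊕0⊕1 = 0
p2 = XOR of data positions {3,6,7,10,11,14,15,18,19,22,23,26,27,30,31} = 0⊕0⊕0⊕0⊕1⊕1⊕0⊕0⊕0⊕1⊕0⊕1⊕1⊕1⊕1 = 1
p4 = XOR of data positions {5,6,7,12,13,14,15,20,21,22,23,28,29,30,31} = 0⊕0⊕0⊕0⊕0⊕1⊕0⊕1⊕1⊕1⊕0⊕1⊕0⊕1⊕1 = 1
p8 = XOR of data positions {9,10,11,12,13,14,15,24,25,26,27,28,29,30,31} = 0⊕0⊕1⊕0⊕0⊕1⊕0⊕0⊕0⊕1⊕1⊕1⊕0⊕1⊕1 = 1
p16 = XOR of data positions {17,18,19,20,21,22,23,24,25,26,27,28,29,30,31} = 0⊕0⊕0⊕1⊕1⊕1⊕0⊕0⊕0⊕1⊕1⊕1⊕0⊕1⊕1 = 0
Codeword b1..b31 = 0101000100100100000111000111011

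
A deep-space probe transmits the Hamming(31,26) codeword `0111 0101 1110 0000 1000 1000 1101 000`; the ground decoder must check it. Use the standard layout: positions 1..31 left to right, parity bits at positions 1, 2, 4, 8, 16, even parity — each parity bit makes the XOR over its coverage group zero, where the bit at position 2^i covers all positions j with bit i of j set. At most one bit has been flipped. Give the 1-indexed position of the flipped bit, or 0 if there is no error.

24

s1: b1⊕b3⊕b5⊕b7⊕b9⊕b11⊕b13⊕b15⊕b17⊕b19⊕b21⊕b23⊕b25⊕b27⊕b29⊕b31 = 0⊕1⊕0⊕0⊕1⊕1⊕0⊕0⊕1⊕0⊕1⊕0⊕1⊕0⊕0⊕0 = 0
s2: b2⊕b3⊕b6⊕b7⊕b10⊕b11⊕b14⊕b15⊕b18⊕b19⊕b22⊕b23⊕b26⊕b27⊕b30⊕b31 = 1⊕1⊕1⊕0⊕1⊕1⊕0⊕0⊕0⊕0⊕0⊕0⊕1⊕0⊕0⊕0 = 0
s4: b4⊕b5⊕b6⊕b7⊕b12⊕b13⊕b14⊕b15⊕b20⊕b21⊕b22⊕b23⊕b28⊕b29⊕b30⊕b31 = 1⊕0⊕1⊕0⊕0⊕0⊕0⊕0⊕0⊕1⊕0⊕0⊕1⊕0⊕0⊕0 = 0
s8: b8⊕b9⊕b10⊕b11⊕b12⊕b13⊕b14⊕b15⊕b24⊕b25⊕b26⊕b27⊕b28⊕b29⊕b30⊕b31 = 1⊕1⊕1⊕1⊕0⊕0⊕0⊕0⊕0⊕1⊕1⊕0⊕1⊕0⊕0⊕0 = 1
s16: b16⊕b17⊕b18⊕b19⊕b20⊕b21⊕b22⊕b23⊕b24⊕b25⊕b26⊕b27⊕b28⊕b29⊕b30⊕b31 = 0⊕1⊕0⊕0⊕0⊕1⊕0⊕0⊕0⊕1⊕1⊕0⊕1⊕0⊕0⊕0 = 1
Syndrome (s16...s1) = 11000 → position 24.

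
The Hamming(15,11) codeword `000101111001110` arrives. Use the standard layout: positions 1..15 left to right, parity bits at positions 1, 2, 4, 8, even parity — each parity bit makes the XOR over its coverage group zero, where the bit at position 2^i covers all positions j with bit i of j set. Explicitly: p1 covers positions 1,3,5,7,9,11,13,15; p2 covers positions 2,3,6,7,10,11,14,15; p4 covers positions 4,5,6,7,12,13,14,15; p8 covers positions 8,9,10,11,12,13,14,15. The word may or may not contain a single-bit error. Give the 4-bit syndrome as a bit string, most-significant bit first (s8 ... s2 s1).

s1: b1⊕b3⊕b5⊕b7⊕b9⊕b11⊕b13⊕b15 = 0⊕0⊕0⊕1⊕1⊕0⊕1⊕0 = 1
s2: b2⊕b3⊕b6⊕b7⊕b10⊕b11⊕b14⊕b15 = 0⊕0⊕1⊕1⊕0⊕0⊕1⊕0 = 1
s4: b4⊕b5⊕b6⊕b7⊕b12⊕b13⊕b14⊕b15 = 1⊕0⊕1⊕1⊕1⊕1⊕1⊕0 = 0
s8: b8⊕b9⊕b10⊕b11⊕b12⊕b13⊕b14⊕b15 = 1⊕1⊕0⊕0⊕1⊕1⊕1⊕0 = 1
Syndrome (s8...s1) = 1011 → position 11.

1011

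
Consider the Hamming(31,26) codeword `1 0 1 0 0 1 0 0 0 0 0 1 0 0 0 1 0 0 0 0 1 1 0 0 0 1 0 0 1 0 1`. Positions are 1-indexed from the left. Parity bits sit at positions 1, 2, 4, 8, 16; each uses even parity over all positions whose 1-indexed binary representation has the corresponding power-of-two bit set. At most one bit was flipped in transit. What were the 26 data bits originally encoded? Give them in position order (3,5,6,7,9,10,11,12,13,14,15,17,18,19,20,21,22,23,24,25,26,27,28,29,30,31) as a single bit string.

00100001000000011000100101

s1: b1⊕b3⊕b5⊕b7⊕b9⊕b11⊕b13⊕b15⊕b17⊕b19⊕b21⊕b23⊕b25⊕b27⊕b29⊕b31 = 1⊕1⊕0⊕0⊕0⊕0⊕0⊕0⊕0⊕0⊕1⊕0⊕0⊕0⊕1⊕1 = 1
s2: b2⊕b3⊕b6⊕b7⊕b10⊕b11⊕b14⊕b15⊕b18⊕b19⊕b22⊕b23⊕b26⊕b27⊕b30⊕b31 = 0⊕1⊕1⊕0⊕0⊕0⊕0⊕0⊕0⊕0⊕1⊕0⊕1⊕0⊕0⊕1 = 1
s4: b4⊕b5⊕b6⊕b7⊕b12⊕b13⊕b14⊕b15⊕b20⊕b21⊕b22⊕b23⊕b28⊕b29⊕b30⊕b31 = 0⊕0⊕1⊕0⊕1⊕0⊕0⊕0⊕0⊕1⊕1⊕0⊕0⊕1⊕0⊕1 = 0
s8: b8⊕b9⊕b10⊕b11⊕b12⊕b13⊕b14⊕b15⊕b24⊕b25⊕b26⊕b27⊕b28⊕b29⊕b30⊕b31 = 0⊕0⊕0⊕0⊕1⊕0⊕0⊕0⊕0⊕0⊕1⊕0⊕0⊕1⊕0⊕1 = 0
s16: b16⊕b17⊕b18⊕b19⊕b20⊕b21⊕b22⊕b23⊕b24⊕b25⊕b26⊕b27⊕b28⊕b29⊕b30⊕b31 = 1⊕0⊕0⊕0⊕0⊕1⊕1⊕0⊕0⊕0⊕1⊕0⊕0⊕1⊕0⊕1 = 0
Syndrome (s16...s1) = 00011 → position 3.
Flip bit 3: corrected codeword = 1000010000010001000011000100101
Data bits at positions 3,5,6,7,9,10,11,12,13,14,15,17,18,19,20,21,22,23,24,25,26,27,28,29,30,31: 00100001000000011000100101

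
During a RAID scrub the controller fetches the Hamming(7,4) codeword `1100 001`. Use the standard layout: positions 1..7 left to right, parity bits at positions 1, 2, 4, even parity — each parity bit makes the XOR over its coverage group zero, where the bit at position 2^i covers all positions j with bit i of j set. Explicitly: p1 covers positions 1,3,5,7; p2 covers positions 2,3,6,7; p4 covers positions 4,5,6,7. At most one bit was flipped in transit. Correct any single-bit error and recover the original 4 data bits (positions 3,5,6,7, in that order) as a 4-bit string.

s1: b1⊕b3⊕b5⊕b7 = 1⊕0⊕0⊕1 = 0
s2: b2⊕b3⊕b6⊕b7 = 1⊕0⊕0⊕1 = 0
s4: b4⊕b5⊕b6⊕b7 = 0⊕0⊕0⊕1 = 1
Syndrome (s4...s1) = 100 → position 4.
Flip bit 4: corrected codeword = 1101001
Data bits at positions 3,5,6,7: 0001

0001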